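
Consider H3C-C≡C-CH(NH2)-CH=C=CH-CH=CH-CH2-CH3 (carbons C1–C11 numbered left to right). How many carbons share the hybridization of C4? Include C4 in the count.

4

C4 is sp3 (only σ bonds).
C1: sp3 ✓
C2: sp
C3: sp
C4: sp3 ✓
C5: sp2
C6: sp
C7: sp2
C8: sp2
C9: sp2
C10: sp3 ✓
C11: sp3 ✓
4 carbons are sp3.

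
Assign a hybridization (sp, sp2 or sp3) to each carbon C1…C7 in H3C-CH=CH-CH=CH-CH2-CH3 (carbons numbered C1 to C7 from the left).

C1 — 4 σ bonds. Steric number 4, so sp3.
C2 — 3 σ bonds, plus one π bond. Steric number 3, so sp2.
C3 — 3 σ bonds, plus one π bond. Steric number 3, so sp2.
C4 is sp2: 3 σ bonds, plus one π bond, 3 electron-density regions.
C5 has 3 σ bonds, plus one π bond: steric number 3 → sp2.
C6 — 4 σ bonds. Steric number 4, so sp3.
C7 — 4 σ bonds. Steric number 4, so sp3.

C1 sp3, C2 sp2, C3 sp2, C4 sp2, C5 sp2, C6 sp3, C7 sp3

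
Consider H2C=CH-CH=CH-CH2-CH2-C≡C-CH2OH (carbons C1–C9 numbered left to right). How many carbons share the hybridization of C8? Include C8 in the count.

C8 is sp (two π bonds).
C1: sp2
C2: sp2
C3: sp2
C4: sp2
C5: sp3
C6: sp3
C7: sp ✓
C8: sp ✓
C9: sp3
2 carbons are sp.

2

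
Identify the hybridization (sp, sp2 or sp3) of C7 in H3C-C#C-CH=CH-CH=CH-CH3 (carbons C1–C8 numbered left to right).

C7 has 3 σ bonds, plus one π bond: steric number 3 → sp2.

sp^2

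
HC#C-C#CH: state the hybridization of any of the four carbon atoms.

Every carbon is part of a C≡C triple bond: two σ regions → sp.

sp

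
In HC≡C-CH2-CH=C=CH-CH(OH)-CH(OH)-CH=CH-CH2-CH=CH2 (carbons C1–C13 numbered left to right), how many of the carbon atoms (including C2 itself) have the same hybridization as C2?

3

C2 is sp (two π bonds).
C1: sp ✓
C2: sp ✓
C3: sp3
C4: sp2
C5: sp ✓
C6: sp2
C7: sp3
C8: sp3
C9: sp2
C10: sp2
C11: sp3
C12: sp2
C13: sp2
3 carbons are sp.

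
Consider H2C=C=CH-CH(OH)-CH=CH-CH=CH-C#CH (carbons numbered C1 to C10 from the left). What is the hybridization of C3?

C3 (3 σ bonds, plus one π bond) has steric number 3: sp2.

sp^2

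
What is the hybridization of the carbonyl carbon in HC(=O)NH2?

The carbonyl carbon — 3 σ bonds, plus one π bond. Steric number 3, so sp2.

sp2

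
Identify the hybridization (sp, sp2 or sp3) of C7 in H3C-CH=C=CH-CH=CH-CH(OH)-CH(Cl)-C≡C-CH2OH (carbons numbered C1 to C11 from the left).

sp³

C7 has 4 σ bonds: steric number 4 → sp3.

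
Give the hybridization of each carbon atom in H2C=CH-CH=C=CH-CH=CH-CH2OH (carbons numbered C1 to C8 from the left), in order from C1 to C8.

C1 has 3 σ bonds, plus one π bond: steric number 3 → sp2.
C2 carries 3 σ bonds, plus one π bond, giving a steric number of 3, so it is sp2.
C3: 3 σ bonds, plus one π bond — 3 electron domains, sp2.
C4 has 2 σ bonds, plus two π bonds: steric number 2 → sp.
C5 carries 3 σ bonds, plus one π bond, giving a steric number of 3, so it is sp2.
C6 is sp2: 3 σ bonds, plus one π bond, 3 electron-density regions.
C7 (3 σ bonds, plus one π bond) has steric number 3: sp2.
C8 — 4 σ bonds. Steric number 4, so sp3.

C1 sp2, C2 sp2, C3 sp2, C4 sp, C5 sp2, C6 sp2, C7 sp2, C8 sp3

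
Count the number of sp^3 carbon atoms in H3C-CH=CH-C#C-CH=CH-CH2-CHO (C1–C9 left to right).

C1: sp3 ✓
C2: sp2
C3: sp2
C4: sp
C5: sp
C6: sp2
C7: sp2
C8: sp3 ✓
C9: sp2
C1, C8 → 2 sp3 carbons.

2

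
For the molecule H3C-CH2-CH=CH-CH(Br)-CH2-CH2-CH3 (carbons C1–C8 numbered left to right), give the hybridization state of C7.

C7 has 4 σ bonds: steric number 4 → sp3.

sp3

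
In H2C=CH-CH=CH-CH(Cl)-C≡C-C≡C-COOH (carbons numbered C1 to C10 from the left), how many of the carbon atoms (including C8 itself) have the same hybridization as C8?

C8 is sp (two π bonds).
C1: sp2
C2: sp2
C3: sp2
C4: sp2
C5: sp3
C6: sp ✓
C7: sp ✓
C8: sp ✓
C9: sp ✓
C10: sp2
4 carbons are sp.

4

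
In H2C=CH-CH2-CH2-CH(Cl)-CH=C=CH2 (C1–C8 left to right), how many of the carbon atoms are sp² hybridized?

4

C1: sp2 ✓
C2: sp2 ✓
C3: sp3
C4: sp3
C5: sp3
C6: sp2 ✓
C7: sp
C8: sp2 ✓
C1, C2, C6, C8 → 4 sp2 carbons.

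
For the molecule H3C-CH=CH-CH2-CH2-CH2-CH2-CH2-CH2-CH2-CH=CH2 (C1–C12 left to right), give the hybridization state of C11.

C11: 3 σ bonds, plus one π bond — 3 electron domains, sp2.

sp²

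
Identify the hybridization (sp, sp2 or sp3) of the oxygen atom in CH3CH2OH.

sp^3

The oxygen atom (2 σ bonds and 2 lone pairs) has steric number 4: sp3.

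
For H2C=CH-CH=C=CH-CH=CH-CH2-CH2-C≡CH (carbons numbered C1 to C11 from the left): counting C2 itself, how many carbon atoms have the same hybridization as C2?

6

C2 is sp2 (one π bond).
C1: sp2 ✓
C2: sp2 ✓
C3: sp2 ✓
C4: sp
C5: sp2 ✓
C6: sp2 ✓
C7: sp2 ✓
C8: sp3
C9: sp3
C10: sp
C11: sp
6 carbons are sp2.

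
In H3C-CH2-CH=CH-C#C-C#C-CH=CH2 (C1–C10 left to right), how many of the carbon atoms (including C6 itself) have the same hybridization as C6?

C6 is sp (two π bonds).
C1: sp3
C2: sp3
C3: sp2
C4: sp2
C5: sp ✓
C6: sp ✓
C7: sp ✓
C8: sp ✓
C9: sp2
C10: sp2
4 carbons are sp.

4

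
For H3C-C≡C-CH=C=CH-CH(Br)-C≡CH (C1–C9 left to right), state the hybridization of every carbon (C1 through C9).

C1 sp3, C2 sp, C3 sp, C4 sp2, C5 sp, C6 sp2, C7 sp3, C8 sp, C9 sp

C1 — 4 σ bonds. Steric number 4, so sp3.
C2 has 2 σ bonds, plus two π bonds: steric number 2 → sp.
C3: 2 σ bonds, plus two π bonds; 2 regions of electron density → sp.
C4: 3 σ bonds, plus one π bond; 3 regions of electron density → sp2.
C5 carries 2 σ bonds, plus two π bonds, giving a steric number of 2, so it is sp.
C6 is sp2: 3 σ bonds, plus one π bond, 3 electron-density regions.
C7: 4 σ bonds — 4 electron domains, sp3.
C8 has 2 σ bonds, plus two π bonds: steric number 2 → sp.
C9 (2 σ bonds, plus two π bonds) has steric number 2: sp.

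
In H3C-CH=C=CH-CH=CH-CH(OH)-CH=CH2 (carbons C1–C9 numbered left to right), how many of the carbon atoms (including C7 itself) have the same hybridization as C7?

2

C7 is sp3 (only σ bonds).
C1: sp3 ✓
C2: sp2
C3: sp
C4: sp2
C5: sp2
C6: sp2
C7: sp3 ✓
C8: sp2
C9: sp2
2 carbons are sp3.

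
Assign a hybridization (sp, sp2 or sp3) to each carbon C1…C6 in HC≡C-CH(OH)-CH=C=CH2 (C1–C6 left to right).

C1 sp, C2 sp, C3 sp3, C4 sp2, C5 sp, C6 sp2

C1 — 2 σ bonds, plus two π bonds. Steric number 2, so sp.
C2 is sp: 2 σ bonds, plus two π bonds, 2 electron-density regions.
C3: 4 σ bonds — 4 electron domains, sp3.
C4 (3 σ bonds, plus one π bond) has steric number 3: sp2.
C5 is sp: 2 σ bonds, plus two π bonds, 2 electron-density regions.
C6 (3 σ bonds, plus one π bond) has steric number 3: sp2.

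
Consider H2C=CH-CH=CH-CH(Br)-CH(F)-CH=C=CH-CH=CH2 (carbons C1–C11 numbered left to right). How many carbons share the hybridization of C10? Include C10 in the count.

C10 is sp2 (one π bond).
C1: sp2 ✓
C2: sp2 ✓
C3: sp2 ✓
C4: sp2 ✓
C5: sp3
C6: sp3
C7: sp2 ✓
C8: sp
C9: sp2 ✓
C10: sp2 ✓
C11: sp2 ✓
8 carbons are sp2.

8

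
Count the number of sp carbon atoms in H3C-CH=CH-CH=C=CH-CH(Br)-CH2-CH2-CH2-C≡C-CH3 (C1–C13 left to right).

C1: sp3
C2: sp2
C3: sp2
C4: sp2
C5: sp ✓
C6: sp2
C7: sp3
C8: sp3
C9: sp3
C10: sp3
C11: sp ✓
C12: sp ✓
C13: sp3
C5, C11, C12 → 3 sp carbons.

3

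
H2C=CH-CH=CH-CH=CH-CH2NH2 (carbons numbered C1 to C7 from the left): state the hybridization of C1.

sp2

C1 has 3 σ bonds, plus one π bond: steric number 3 → sp2.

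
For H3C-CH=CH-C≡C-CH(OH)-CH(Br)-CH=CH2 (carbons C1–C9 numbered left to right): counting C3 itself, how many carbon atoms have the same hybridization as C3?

C3 is sp2 (one π bond).
C1: sp3
C2: sp2 ✓
C3: sp2 ✓
C4: sp
C5: sp
C6: sp3
C7: sp3
C8: sp2 ✓
C9: sp2 ✓
4 carbons are sp2.

4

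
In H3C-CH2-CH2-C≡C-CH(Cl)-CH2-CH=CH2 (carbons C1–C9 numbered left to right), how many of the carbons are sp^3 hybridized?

C1: sp3 ✓
C2: sp3 ✓
C3: sp3 ✓
C4: sp
C5: sp
C6: sp3 ✓
C7: sp3 ✓
C8: sp2
C9: sp2
C1, C2, C3, C6, C7 → 5 sp3 carbons.

5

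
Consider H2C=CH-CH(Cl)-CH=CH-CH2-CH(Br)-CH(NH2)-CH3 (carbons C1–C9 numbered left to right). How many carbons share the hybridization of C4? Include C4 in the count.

C4 is sp2 (one π bond).
C1: sp2 ✓
C2: sp2 ✓
C3: sp3
C4: sp2 ✓
C5: sp2 ✓
C6: sp3
C7: sp3
C8: sp3
C9: sp3
4 carbons are sp2.

4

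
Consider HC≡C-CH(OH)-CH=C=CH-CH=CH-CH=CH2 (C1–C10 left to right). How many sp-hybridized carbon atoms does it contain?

3

C1: sp ✓
C2: sp ✓
C3: sp3
C4: sp2
C5: sp ✓
C6: sp2
C7: sp2
C8: sp2
C9: sp2
C10: sp2
C1, C2, C5 → 3 sp carbons.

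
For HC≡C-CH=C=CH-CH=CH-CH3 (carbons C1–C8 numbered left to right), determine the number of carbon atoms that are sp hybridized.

3

C1: sp ✓
C2: sp ✓
C3: sp2
C4: sp ✓
C5: sp2
C6: sp2
C7: sp2
C8: sp3
C1, C2, C4 → 3 sp carbons.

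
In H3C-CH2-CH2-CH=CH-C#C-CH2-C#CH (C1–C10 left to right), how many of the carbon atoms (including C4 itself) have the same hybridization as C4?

C4 is sp2 (one π bond).
C1: sp3
C2: sp3
C3: sp3
C4: sp2 ✓
C5: sp2 ✓
C6: sp
C7: sp
C8: sp3
C9: sp
C10: sp
2 carbons are sp2.

2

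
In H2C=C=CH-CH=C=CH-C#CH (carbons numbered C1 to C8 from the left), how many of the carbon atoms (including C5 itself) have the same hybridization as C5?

C5 is sp (two π bonds).
C1: sp2
C2: sp ✓
C3: sp2
C4: sp2
C5: sp ✓
C6: sp2
C7: sp ✓
C8: sp ✓
4 carbons are sp.

4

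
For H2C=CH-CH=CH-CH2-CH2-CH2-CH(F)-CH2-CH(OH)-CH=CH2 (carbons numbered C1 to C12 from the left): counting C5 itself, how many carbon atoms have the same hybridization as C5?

C5 is sp3 (only σ bonds).
C1: sp2
C2: sp2
C3: sp2
C4: sp2
C5: sp3 ✓
C6: sp3 ✓
C7: sp3 ✓
C8: sp3 ✓
C9: sp3 ✓
C10: sp3 ✓
C11: sp2
C12: sp2
6 carbons are sp3.

6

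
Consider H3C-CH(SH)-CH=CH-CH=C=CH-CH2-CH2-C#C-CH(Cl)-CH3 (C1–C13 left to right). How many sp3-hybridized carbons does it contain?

C1: sp3 ✓
C2: sp3 ✓
C3: sp2
C4: sp2
C5: sp2
C6: sp
C7: sp2
C8: sp3 ✓
C9: sp3 ✓
C10: sp
C11: sp
C12: sp3 ✓
C13: sp3 ✓
C1, C2, C8, C9, C12, C13 → 6 sp3 carbons.

6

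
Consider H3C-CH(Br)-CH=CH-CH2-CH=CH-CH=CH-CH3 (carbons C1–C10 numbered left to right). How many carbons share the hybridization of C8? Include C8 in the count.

6

C8 is sp2 (one π bond).
C1: sp3
C2: sp3
C3: sp2 ✓
C4: sp2 ✓
C5: sp3
C6: sp2 ✓
C7: sp2 ✓
C8: sp2 ✓
C9: sp2 ✓
C10: sp3
6 carbons are sp2.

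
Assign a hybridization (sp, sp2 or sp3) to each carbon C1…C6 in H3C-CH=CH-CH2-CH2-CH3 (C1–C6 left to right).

C1 has 4 σ bonds: steric number 4 → sp3.
C2 carries 3 σ bonds, plus one π bond, giving a steric number of 3, so it is sp2.
C3: 3 σ bonds, plus one π bond; 3 regions of electron density → sp2.
C4 has 4 σ bonds: steric number 4 → sp3.
C5 is sp3: 4 σ bonds, 4 electron-density regions.
C6 — 4 σ bonds. Steric number 4, so sp3.

C1 sp3, C2 sp2, C3 sp2, C4 sp3, C5 sp3, C6 sp3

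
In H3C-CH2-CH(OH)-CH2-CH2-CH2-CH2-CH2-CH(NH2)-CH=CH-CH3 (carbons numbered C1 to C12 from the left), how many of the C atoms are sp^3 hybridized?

C1: sp3 ✓
C2: sp3 ✓
C3: sp3 ✓
C4: sp3 ✓
C5: sp3 ✓
C6: sp3 ✓
C7: sp3 ✓
C8: sp3 ✓
C9: sp3 ✓
C10: sp2
C11: sp2
C12: sp3 ✓
C1, C2, C3, C4, C5, C6, C7, C8, C9, C12 → 10 sp3 carbons.

10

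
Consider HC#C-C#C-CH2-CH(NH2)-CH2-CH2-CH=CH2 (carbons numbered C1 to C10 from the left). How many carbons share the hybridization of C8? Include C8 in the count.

C8 is sp3 (only σ bonds).
C1: sp
C2: sp
C3: sp
C4: sp
C5: sp3 ✓
C6: sp3 ✓
C7: sp3 ✓
C8: sp3 ✓
C9: sp2
C10: sp2
4 carbons are sp3.

4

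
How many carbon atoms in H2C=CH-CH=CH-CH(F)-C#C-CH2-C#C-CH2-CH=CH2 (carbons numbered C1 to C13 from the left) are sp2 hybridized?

6

C1: sp2 ✓
C2: sp2 ✓
C3: sp2 ✓
C4: sp2 ✓
C5: sp3
C6: sp
C7: sp
C8: sp3
C9: sp
C10: sp
C11: sp3
C12: sp2 ✓
C13: sp2 ✓
C1, C2, C3, C4, C12, C13 → 6 sp2 carbons.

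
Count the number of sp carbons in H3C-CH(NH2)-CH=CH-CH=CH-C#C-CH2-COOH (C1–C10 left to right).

2

C1: sp3
C2: sp3
C3: sp2
C4: sp2
C5: sp2
C6: sp2
C7: sp ✓
C8: sp ✓
C9: sp3
C10: sp2
C7, C8 → 2 sp carbons.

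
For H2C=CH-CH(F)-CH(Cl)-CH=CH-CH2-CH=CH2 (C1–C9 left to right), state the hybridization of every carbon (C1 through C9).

C1 has 3 σ bonds, plus one π bond: steric number 3 → sp2.
C2 carries 3 σ bonds, plus one π bond, giving a steric number of 3, so it is sp2.
C3: 4 σ bonds; 4 regions of electron density → sp3.
C4 is sp3: 4 σ bonds, 4 electron-density regions.
C5 is sp2: 3 σ bonds, plus one π bond, 3 electron-density regions.
C6 (3 σ bonds, plus one π bond) has steric number 3: sp2.
C7 carries 4 σ bonds, giving a steric number of 4, so it is sp3.
C8 (3 σ bonds, plus one π bond) has steric number 3: sp2.
C9: 3 σ bonds, plus one π bond; 3 regions of electron density → sp2.

C1 sp2, C2 sp2, C3 sp3, C4 sp3, C5 sp2, C6 sp2, C7 sp3, C8 sp2, C9 sp2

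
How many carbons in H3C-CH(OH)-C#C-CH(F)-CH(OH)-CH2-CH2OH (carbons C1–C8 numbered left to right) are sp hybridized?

C1: sp3
C2: sp3
C3: sp ✓
C4: sp ✓
C5: sp3
C6: sp3
C7: sp3
C8: sp3
C3, C4 → 2 sp carbons.

2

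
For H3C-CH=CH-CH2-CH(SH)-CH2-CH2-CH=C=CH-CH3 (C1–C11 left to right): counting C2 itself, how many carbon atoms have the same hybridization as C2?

4

C2 is sp2 (one π bond).
C1: sp3
C2: sp2 ✓
C3: sp2 ✓
C4: sp3
C5: sp3
C6: sp3
C7: sp3
C8: sp2 ✓
C9: sp
C10: sp2 ✓
C11: sp3
4 carbons are sp2.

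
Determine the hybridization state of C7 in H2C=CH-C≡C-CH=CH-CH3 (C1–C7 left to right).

sp3

C7 (4 σ bonds) has steric number 4: sp3.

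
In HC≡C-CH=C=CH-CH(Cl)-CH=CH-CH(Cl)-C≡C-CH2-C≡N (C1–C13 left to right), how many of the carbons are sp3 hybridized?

3

C1: sp
C2: sp
C3: sp2
C4: sp
C5: sp2
C6: sp3 ✓
C7: sp2
C8: sp2
C9: sp3 ✓
C10: sp
C11: sp
C12: sp3 ✓
C13: sp
C6, C9, C12 → 3 sp3 carbons.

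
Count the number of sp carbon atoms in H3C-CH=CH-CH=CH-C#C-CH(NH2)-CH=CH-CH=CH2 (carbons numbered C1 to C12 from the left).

2

C1: sp3
C2: sp2
C3: sp2
C4: sp2
C5: sp2
C6: sp ✓
C7: sp ✓
C8: sp3
C9: sp2
C10: sp2
C11: sp2
C12: sp2
C6, C7 → 2 sp carbons.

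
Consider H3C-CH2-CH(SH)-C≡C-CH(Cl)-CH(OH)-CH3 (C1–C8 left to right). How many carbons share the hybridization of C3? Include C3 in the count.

C3 is sp3 (only σ bonds).
C1: sp3 ✓
C2: sp3 ✓
C3: sp3 ✓
C4: sp
C5: sp
C6: sp3 ✓
C7: sp3 ✓
C8: sp3 ✓
6 carbons are sp3.

6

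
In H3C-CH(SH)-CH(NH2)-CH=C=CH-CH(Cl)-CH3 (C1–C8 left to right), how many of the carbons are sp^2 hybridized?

C1: sp3
C2: sp3
C3: sp3
C4: sp2 ✓
C5: sp
C6: sp2 ✓
C7: sp3
C8: sp3
C4, C6 → 2 sp2 carbons.

2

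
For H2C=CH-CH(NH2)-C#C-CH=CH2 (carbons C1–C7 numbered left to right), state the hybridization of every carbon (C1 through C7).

C1 sp2, C2 sp2, C3 sp3, C4 sp, C5 sp, C6 sp2, C7 sp2

C1 — 3 σ bonds, plus one π bond. Steric number 3, so sp2.
C2 (3 σ bonds, plus one π bond) has steric number 3: sp2.
C3 (4 σ bonds) has steric number 4: sp3.
C4 — 2 σ bonds, plus two π bonds. Steric number 2, so sp.
C5 carries 2 σ bonds, plus two π bonds, giving a steric number of 2, so it is sp.
C6 has 3 σ bonds, plus one π bond: steric number 3 → sp2.
C7 — 3 σ bonds, plus one π bond. Steric number 3, so sp2.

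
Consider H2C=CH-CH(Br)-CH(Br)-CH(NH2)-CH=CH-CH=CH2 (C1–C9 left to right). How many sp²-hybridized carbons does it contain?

C1: sp2 ✓
C2: sp2 ✓
C3: sp3
C4: sp3
C5: sp3
C6: sp2 ✓
C7: sp2 ✓
C8: sp2 ✓
C9: sp2 ✓
C1, C2, C6, C7, C8, C9 → 6 sp2 carbons.

6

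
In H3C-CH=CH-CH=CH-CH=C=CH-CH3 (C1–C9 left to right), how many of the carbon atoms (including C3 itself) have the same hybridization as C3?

C3 is sp2 (one π bond).
C1: sp3
C2: sp2 ✓
C3: sp2 ✓
C4: sp2 ✓
C5: sp2 ✓
C6: sp2 ✓
C7: sp
C8: sp2 ✓
C9: sp3
6 carbons are sp2.

6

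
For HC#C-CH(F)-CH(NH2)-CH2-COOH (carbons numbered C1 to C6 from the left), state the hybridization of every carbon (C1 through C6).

C1 sp, C2 sp, C3 sp3, C4 sp3, C5 sp3, C6 sp2

C1 carries 2 σ bonds, plus two π bonds, giving a steric number of 2, so it is sp.
C2 carries 2 σ bonds, plus two π bonds, giving a steric number of 2, so it is sp.
C3 is sp3: 4 σ bonds, 4 electron-density regions.
C4 carries 4 σ bonds, giving a steric number of 4, so it is sp3.
C5 (4 σ bonds) has steric number 4: sp3.
C6 (3 σ bonds, plus one π bond) has steric number 3: sp2.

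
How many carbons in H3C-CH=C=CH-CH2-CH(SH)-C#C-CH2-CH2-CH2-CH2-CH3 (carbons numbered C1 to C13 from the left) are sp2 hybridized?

2

C1: sp3
C2: sp2 ✓
C3: sp
C4: sp2 ✓
C5: sp3
C6: sp3
C7: sp
C8: sp
C9: sp3
C10: sp3
C11: sp3
C12: sp3
C13: sp3
C2, C4 → 2 sp2 carbons.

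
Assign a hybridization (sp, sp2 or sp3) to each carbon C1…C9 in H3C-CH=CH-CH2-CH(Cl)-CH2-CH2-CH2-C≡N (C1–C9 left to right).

C1 has 4 σ bonds: steric number 4 → sp3.
C2: 3 σ bonds, plus one π bond; 3 regions of electron density → sp2.
C3 carries 3 σ bonds, plus one π bond, giving a steric number of 3, so it is sp2.
C4 is sp3: 4 σ bonds, 4 electron-density regions.
C5 is sp3: 4 σ bonds, 4 electron-density regions.
C6 (4 σ bonds) has steric number 4: sp3.
C7 (4 σ bonds) has steric number 4: sp3.
C8 is sp3: 4 σ bonds, 4 electron-density regions.
C9 carries 2 σ bonds, plus two π bonds, giving a steric number of 2, so it is sp.

C1 sp3, C2 sp2, C3 sp2, C4 sp3, C5 sp3, C6 sp3, C7 sp3, C8 sp3, C9 sp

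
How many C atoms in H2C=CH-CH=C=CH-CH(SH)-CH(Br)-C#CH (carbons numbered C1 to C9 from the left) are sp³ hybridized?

C1: sp2
C2: sp2
C3: sp2
C4: sp
C5: sp2
C6: sp3 ✓
C7: sp3 ✓
C8: sp
C9: sp
C6, C7 → 2 sp3 carbons.

2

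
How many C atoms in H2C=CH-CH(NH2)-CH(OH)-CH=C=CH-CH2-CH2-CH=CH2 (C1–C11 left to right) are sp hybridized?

1

C1: sp2
C2: sp2
C3: sp3
C4: sp3
C5: sp2
C6: sp ✓
C7: sp2
C8: sp3
C9: sp3
C10: sp2
C11: sp2
C6 → 1 sp carbon.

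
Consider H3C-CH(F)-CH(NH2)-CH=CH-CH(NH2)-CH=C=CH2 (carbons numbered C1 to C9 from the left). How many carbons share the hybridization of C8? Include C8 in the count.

C8 is sp (two π bonds).
C1: sp3
C2: sp3
C3: sp3
C4: sp2
C5: sp2
C6: sp3
C7: sp2
C8: sp ✓
C9: sp2
1 carbon is sp.

1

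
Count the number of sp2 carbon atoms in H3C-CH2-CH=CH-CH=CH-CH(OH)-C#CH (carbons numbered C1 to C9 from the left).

4

C1: sp3
C2: sp3
C3: sp2 ✓
C4: sp2 ✓
C5: sp2 ✓
C6: sp2 ✓
C7: sp3
C8: sp
C9: sp
C3, C4, C5, C6 → 4 sp2 carbons.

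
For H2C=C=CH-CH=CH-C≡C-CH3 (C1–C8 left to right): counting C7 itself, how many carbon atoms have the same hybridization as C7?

C7 is sp (two π bonds).
C1: sp2
C2: sp ✓
C3: sp2
C4: sp2
C5: sp2
C6: sp ✓
C7: sp ✓
C8: sp3
3 carbons are sp.

3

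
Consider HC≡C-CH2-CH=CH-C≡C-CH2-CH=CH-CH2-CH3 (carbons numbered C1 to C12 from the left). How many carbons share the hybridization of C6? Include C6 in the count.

C6 is sp (two π bonds).
C1: sp ✓
C2: sp ✓
C3: sp3
C4: sp2
C5: sp2
C6: sp ✓
C7: sp ✓
C8: sp3
C9: sp2
C10: sp2
C11: sp3
C12: sp3
4 carbons are sp.

4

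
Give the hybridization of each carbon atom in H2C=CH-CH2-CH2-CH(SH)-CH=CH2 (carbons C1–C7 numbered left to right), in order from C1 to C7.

C1 carries 3 σ bonds, plus one π bond, giving a steric number of 3, so it is sp2.
C2: 3 σ bonds, plus one π bond — 3 electron domains, sp2.
C3 carries 4 σ bonds, giving a steric number of 4, so it is sp3.
C4 — 4 σ bonds. Steric number 4, so sp3.
C5 carries 4 σ bonds, giving a steric number of 4, so it is sp3.
C6 is sp2: 3 σ bonds, plus one π bond, 3 electron-density regions.
C7 has 3 σ bonds, plus one π bond: steric number 3 → sp2.

C1 sp2, C2 sp2, C3 sp3, C4 sp3, C5 sp3, C6 sp2, C7 sp2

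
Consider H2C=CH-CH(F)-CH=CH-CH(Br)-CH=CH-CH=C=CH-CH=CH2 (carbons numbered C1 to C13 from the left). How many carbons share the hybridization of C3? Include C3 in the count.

2

C3 is sp3 (only σ bonds).
C1: sp2
C2: sp2
C3: sp3 ✓
C4: sp2
C5: sp2
C6: sp3 ✓
C7: sp2
C8: sp2
C9: sp2
C10: sp
C11: sp2
C12: sp2
C13: sp2
2 carbons are sp3.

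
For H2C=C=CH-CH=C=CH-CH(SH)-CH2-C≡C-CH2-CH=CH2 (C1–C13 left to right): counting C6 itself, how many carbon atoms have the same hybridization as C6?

6

C6 is sp2 (one π bond).
C1: sp2 ✓
C2: sp
C3: sp2 ✓
C4: sp2 ✓
C5: sp
C6: sp2 ✓
C7: sp3
C8: sp3
C9: sp
C10: sp
C11: sp3
C12: sp2 ✓
C13: sp2 ✓
6 carbons are sp2.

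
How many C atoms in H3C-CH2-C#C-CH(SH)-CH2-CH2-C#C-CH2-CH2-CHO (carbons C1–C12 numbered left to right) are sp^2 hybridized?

1

C1: sp3
C2: sp3
C3: sp
C4: sp
C5: sp3
C6: sp3
C7: sp3
C8: sp
C9: sp
C10: sp3
C11: sp3
C12: sp2 ✓
C12 → 1 sp2 carbon.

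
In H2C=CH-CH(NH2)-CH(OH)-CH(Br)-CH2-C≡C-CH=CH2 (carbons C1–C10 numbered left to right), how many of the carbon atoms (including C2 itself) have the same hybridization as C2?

4

C2 is sp2 (one π bond).
C1: sp2 ✓
C2: sp2 ✓
C3: sp3
C4: sp3
C5: sp3
C6: sp3
C7: sp
C8: sp
C9: sp2 ✓
C10: sp2 ✓
4 carbons are sp2.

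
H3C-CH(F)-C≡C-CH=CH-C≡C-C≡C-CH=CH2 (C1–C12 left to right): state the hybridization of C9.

sp

C9: 2 σ bonds, plus two π bonds — 2 electron domains, sp.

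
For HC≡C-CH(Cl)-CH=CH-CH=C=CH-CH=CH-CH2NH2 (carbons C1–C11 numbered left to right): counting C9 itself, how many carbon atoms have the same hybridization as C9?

6

C9 is sp2 (one π bond).
C1: sp
C2: sp
C3: sp3
C4: sp2 ✓
C5: sp2 ✓
C6: sp2 ✓
C7: sp
C8: sp2 ✓
C9: sp2 ✓
C10: sp2 ✓
C11: sp3
6 carbons are sp2.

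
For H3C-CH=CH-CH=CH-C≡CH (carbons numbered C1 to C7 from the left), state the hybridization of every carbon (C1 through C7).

C1: 4 σ bonds — 4 electron domains, sp3.
C2: 3 σ bonds, plus one π bond; 3 regions of electron density → sp2.
C3: 3 σ bonds, plus one π bond — 3 electron domains, sp2.
C4 has 3 σ bonds, plus one π bond: steric number 3 → sp2.
C5 is sp2: 3 σ bonds, plus one π bond, 3 electron-density regions.
C6 carries 2 σ bonds, plus two π bonds, giving a steric number of 2, so it is sp.
C7 (2 σ bonds, plus two π bonds) has steric number 2: sp.

C1 sp3, C2 sp2, C3 sp2, C4 sp2, C5 sp2, C6 sp, C7 sp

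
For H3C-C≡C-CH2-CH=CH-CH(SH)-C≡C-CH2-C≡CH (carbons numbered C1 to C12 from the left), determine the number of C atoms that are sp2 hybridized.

C1: sp3
C2: sp
C3: sp
C4: sp3
C5: sp2 ✓
C6: sp2 ✓
C7: sp3
C8: sp
C9: sp
C10: sp3
C11: sp
C12: sp
C5, C6 → 2 sp2 carbons.

2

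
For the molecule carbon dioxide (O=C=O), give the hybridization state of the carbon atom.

Two σ bonds, two π bonds → steric number 2 → sp.

sp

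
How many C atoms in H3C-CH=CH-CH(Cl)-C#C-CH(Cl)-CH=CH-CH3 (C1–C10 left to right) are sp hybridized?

2

C1: sp3
C2: sp2
C3: sp2
C4: sp3
C5: sp ✓
C6: sp ✓
C7: sp3
C8: sp2
C9: sp2
C10: sp3
C5, C6 → 2 sp carbons.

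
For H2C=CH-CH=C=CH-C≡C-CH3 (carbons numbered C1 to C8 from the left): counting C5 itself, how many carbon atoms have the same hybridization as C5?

4

C5 is sp2 (one π bond).
C1: sp2 ✓
C2: sp2 ✓
C3: sp2 ✓
C4: sp
C5: sp2 ✓
C6: sp
C7: sp
C8: sp3
4 carbons are sp2.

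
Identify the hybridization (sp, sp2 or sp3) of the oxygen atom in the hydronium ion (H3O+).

sp^3

Three σ bonds + one lone pair = steric number 4 → sp3.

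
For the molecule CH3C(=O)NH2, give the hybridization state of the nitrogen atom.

The nitrogen lone pair is delocalised into the carbonyl π system (amide resonance), so N is planar sp2 rather than the sp3 a naive steric count of 4 would suggest.

sp^2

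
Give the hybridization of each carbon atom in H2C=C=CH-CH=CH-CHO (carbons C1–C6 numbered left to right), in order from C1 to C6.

C1 (3 σ bonds, plus one π bond) has steric number 3: sp2.
C2: 2 σ bonds, plus two π bonds — 2 electron domains, sp.
C3 — 3 σ bonds, plus one π bond. Steric number 3, so sp2.
C4: 3 σ bonds, plus one π bond — 3 electron domains, sp2.
C5 carries 3 σ bonds, plus one π bond, giving a steric number of 3, so it is sp2.
C6 is sp2: 3 σ bonds, plus one π bond, 3 electron-density regions.

C1 sp2, C2 sp, C3 sp2, C4 sp2, C5 sp2, C6 sp2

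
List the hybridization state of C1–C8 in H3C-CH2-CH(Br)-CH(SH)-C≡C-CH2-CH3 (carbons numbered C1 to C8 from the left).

C1 sp3, C2 sp3, C3 sp3, C4 sp3, C5 sp, C6 sp, C7 sp3, C8 sp3

C1: 4 σ bonds; 4 regions of electron density → sp3.
C2: 4 σ bonds — 4 electron domains, sp3.
C3 has 4 σ bonds: steric number 4 → sp3.
C4 has 4 σ bonds: steric number 4 → sp3.
C5: 2 σ bonds, plus two π bonds — 2 electron domains, sp.
C6 is sp: 2 σ bonds, plus two π bonds, 2 electron-density regions.
C7 (4 σ bonds) has steric number 4: sp3.
C8 is sp3: 4 σ bonds, 4 electron-density regions.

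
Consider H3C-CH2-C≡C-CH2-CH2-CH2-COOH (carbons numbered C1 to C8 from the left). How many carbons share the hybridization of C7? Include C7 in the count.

C7 is sp3 (only σ bonds).
C1: sp3 ✓
C2: sp3 ✓
C3: sp
C4: sp
C5: sp3 ✓
C6: sp3 ✓
C7: sp3 ✓
C8: sp2
5 carbons are sp3.

5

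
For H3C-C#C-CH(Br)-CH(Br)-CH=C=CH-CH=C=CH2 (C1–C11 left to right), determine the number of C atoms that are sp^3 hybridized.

3

C1: sp3 ✓
C2: sp
C3: sp
C4: sp3 ✓
C5: sp3 ✓
C6: sp2
C7: sp
C8: sp2
C9: sp2
C10: sp
C11: sp2
C1, C4, C5 → 3 sp3 carbons.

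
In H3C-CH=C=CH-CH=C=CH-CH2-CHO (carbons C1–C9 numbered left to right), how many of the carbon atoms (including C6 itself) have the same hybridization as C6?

C6 is sp (two π bonds).
C1: sp3
C2: sp2
C3: sp ✓
C4: sp2
C5: sp2
C6: sp ✓
C7: sp2
C8: sp3
C9: sp2
2 carbons are sp.

2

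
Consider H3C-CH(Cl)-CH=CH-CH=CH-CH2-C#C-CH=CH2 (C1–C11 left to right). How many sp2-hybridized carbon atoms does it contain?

C1: sp3
C2: sp3
C3: sp2 ✓
C4: sp2 ✓
C5: sp2 ✓
C6: sp2 ✓
C7: sp3
C8: sp
C9: sp
C10: sp2 ✓
C11: sp2 ✓
C3, C4, C5, C6, C10, C11 → 6 sp2 carbons.

6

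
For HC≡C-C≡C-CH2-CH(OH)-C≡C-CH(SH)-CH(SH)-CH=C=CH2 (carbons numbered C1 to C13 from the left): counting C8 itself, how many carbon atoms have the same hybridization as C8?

C8 is sp (two π bonds).
C1: sp ✓
C2: sp ✓
C3: sp ✓
C4: sp ✓
C5: sp3
C6: sp3
C7: sp ✓
C8: sp ✓
C9: sp3
C10: sp3
C11: sp2
C12: sp ✓
C13: sp2
7 carbons are sp.

7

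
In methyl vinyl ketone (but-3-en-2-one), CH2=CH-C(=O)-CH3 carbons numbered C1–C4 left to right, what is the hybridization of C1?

sp2

C1 is sp2: 3 σ bonds, plus one π bond, 3 electron-density regions.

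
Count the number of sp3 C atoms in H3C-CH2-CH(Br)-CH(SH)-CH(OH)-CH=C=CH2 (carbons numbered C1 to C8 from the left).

5

C1: sp3 ✓
C2: sp3 ✓
C3: sp3 ✓
C4: sp3 ✓
C5: sp3 ✓
C6: sp2
C7: sp
C8: sp2
C1, C2, C3, C4, C5 → 5 sp3 carbons.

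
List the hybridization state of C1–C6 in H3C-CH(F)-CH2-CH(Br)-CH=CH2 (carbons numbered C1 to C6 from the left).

C1 sp3, C2 sp3, C3 sp3, C4 sp3, C5 sp2, C6 sp2

C1 is sp3: 4 σ bonds, 4 electron-density regions.
C2 carries 4 σ bonds, giving a steric number of 4, so it is sp3.
C3 (4 σ bonds) has steric number 4: sp3.
C4 has 4 σ bonds: steric number 4 → sp3.
C5 carries 3 σ bonds, plus one π bond, giving a steric number of 3, so it is sp2.
C6 (3 σ bonds, plus one π bond) has steric number 3: sp2.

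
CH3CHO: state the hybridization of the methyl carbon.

sp3

The methyl carbon: 4 σ bonds — 4 electron domains, sp3.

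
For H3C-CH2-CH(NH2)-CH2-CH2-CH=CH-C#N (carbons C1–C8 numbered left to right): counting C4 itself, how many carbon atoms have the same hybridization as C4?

5

C4 is sp3 (only σ bonds).
C1: sp3 ✓
C2: sp3 ✓
C3: sp3 ✓
C4: sp3 ✓
C5: sp3 ✓
C6: sp2
C7: sp2
C8: sp
5 carbons are sp3.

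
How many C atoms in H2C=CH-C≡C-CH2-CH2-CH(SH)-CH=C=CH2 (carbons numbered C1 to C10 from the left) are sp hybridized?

3

C1: sp2
C2: sp2
C3: sp ✓
C4: sp ✓
C5: sp3
C6: sp3
C7: sp3
C8: sp2
C9: sp ✓
C10: sp2
C3, C4, C9 → 3 sp carbons.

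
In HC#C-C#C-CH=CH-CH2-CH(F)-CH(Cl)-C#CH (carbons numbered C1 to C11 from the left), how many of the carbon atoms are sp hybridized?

C1: sp ✓
C2: sp ✓
C3: sp ✓
C4: sp ✓
C5: sp2
C6: sp2
C7: sp3
C8: sp3
C9: sp3
C10: sp ✓
C11: sp ✓
C1, C2, C3, C4, C10, C11 → 6 sp carbons.

6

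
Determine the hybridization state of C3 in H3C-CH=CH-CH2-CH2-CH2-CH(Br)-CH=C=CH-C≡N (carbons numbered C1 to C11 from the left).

sp^2

C3: 3 σ bonds, plus one π bond — 3 electron domains, sp2.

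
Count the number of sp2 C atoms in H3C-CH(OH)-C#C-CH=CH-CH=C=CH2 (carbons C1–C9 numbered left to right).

4

C1: sp3
C2: sp3
C3: sp
C4: sp
C5: sp2 ✓
C6: sp2 ✓
C7: sp2 ✓
C8: sp
C9: sp2 ✓
C5, C6, C7, C9 → 4 sp2 carbons.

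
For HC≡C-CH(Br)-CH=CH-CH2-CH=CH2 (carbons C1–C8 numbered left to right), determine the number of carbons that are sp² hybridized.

C1: sp
C2: sp
C3: sp3
C4: sp2 ✓
C5: sp2 ✓
C6: sp3
C7: sp2 ✓
C8: sp2 ✓
C4, C5, C7, C8 → 4 sp2 carbons.

4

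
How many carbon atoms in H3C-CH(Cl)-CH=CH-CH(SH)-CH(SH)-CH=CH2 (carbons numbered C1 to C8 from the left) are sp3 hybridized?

4

C1: sp3 ✓
C2: sp3 ✓
C3: sp2
C4: sp2
C5: sp3 ✓
C6: sp3 ✓
C7: sp2
C8: sp2
C1, C2, C5, C6 → 4 sp3 carbons.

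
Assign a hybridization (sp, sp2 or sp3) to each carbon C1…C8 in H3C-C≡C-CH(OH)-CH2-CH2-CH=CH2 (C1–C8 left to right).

C1 sp3, C2 sp, C3 sp, C4 sp3, C5 sp3, C6 sp3, C7 sp2, C8 sp2

C1 has 4 σ bonds: steric number 4 → sp3.
C2: 2 σ bonds, plus two π bonds; 2 regions of electron density → sp.
C3 has 2 σ bonds, plus two π bonds: steric number 2 → sp.
C4 is sp3: 4 σ bonds, 4 electron-density regions.
C5 — 4 σ bonds. Steric number 4, so sp3.
C6 — 4 σ bonds. Steric number 4, so sp3.
C7 has 3 σ bonds, plus one π bond: steric number 3 → sp2.
C8 (3 σ bonds, plus one π bond) has steric number 3: sp2.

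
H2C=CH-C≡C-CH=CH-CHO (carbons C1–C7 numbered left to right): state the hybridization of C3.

C3 is sp: 2 σ bonds, plus two π bonds, 2 electron-density regions.

sp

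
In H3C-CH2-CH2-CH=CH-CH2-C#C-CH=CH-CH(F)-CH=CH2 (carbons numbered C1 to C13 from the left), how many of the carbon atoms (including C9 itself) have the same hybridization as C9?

6

C9 is sp2 (one π bond).
C1: sp3
C2: sp3
C3: sp3
C4: sp2 ✓
C5: sp2 ✓
C6: sp3
C7: sp
C8: sp
C9: sp2 ✓
C10: sp2 ✓
C11: sp3
C12: sp2 ✓
C13: sp2 ✓
6 carbons are sp2.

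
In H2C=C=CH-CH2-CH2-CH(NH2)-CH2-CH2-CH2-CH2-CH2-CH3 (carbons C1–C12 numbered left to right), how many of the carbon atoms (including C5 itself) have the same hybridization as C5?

C5 is sp3 (only σ bonds).
C1: sp2
C2: sp
C3: sp2
C4: sp3 ✓
C5: sp3 ✓
C6: sp3 ✓
C7: sp3 ✓
C8: sp3 ✓
C9: sp3 ✓
C10: sp3 ✓
C11: sp3 ✓
C12: sp3 ✓
9 carbons are sp3.

9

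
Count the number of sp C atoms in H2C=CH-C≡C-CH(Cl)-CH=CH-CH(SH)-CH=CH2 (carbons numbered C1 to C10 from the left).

C1: sp2
C2: sp2
C3: sp ✓
C4: sp ✓
C5: sp3
C6: sp2
C7: sp2
C8: sp3
C9: sp2
C10: sp2
C3, C4 → 2 sp carbons.

2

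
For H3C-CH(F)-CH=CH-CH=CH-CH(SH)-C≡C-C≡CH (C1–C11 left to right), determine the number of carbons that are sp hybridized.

C1: sp3
C2: sp3
C3: sp2
C4: sp2
C5: sp2
C6: sp2
C7: sp3
C8: sp ✓
C9: sp ✓
C10: sp ✓
C11: sp ✓
C8, C9, C10, C11 → 4 sp carbons.

4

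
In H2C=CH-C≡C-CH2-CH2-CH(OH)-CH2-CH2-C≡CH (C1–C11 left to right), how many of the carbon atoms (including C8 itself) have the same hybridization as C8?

5

C8 is sp3 (only σ bonds).
C1: sp2
C2: sp2
C3: sp
C4: sp
C5: sp3 ✓
C6: sp3 ✓
C7: sp3 ✓
C8: sp3 ✓
C9: sp3 ✓
C10: sp
C11: sp
5 carbons are sp3.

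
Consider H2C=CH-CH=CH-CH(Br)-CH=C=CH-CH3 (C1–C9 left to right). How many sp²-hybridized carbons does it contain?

C1: sp2 ✓
C2: sp2 ✓
C3: sp2 ✓
C4: sp2 ✓
C5: sp3
C6: sp2 ✓
C7: sp
C8: sp2 ✓
C9: sp3
C1, C2, C3, C4, C6, C8 → 6 sp2 carbons.

6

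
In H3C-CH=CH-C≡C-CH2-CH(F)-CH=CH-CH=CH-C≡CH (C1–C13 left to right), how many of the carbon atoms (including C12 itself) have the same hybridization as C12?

4

C12 is sp (two π bonds).
C1: sp3
C2: sp2
C3: sp2
C4: sp ✓
C5: sp ✓
C6: sp3
C7: sp3
C8: sp2
C9: sp2
C10: sp2
C11: sp2
C12: sp ✓
C13: sp ✓
4 carbons are sp.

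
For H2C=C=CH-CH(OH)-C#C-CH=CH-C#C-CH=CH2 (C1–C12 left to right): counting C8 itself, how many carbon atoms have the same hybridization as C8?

C8 is sp2 (one π bond).
C1: sp2 ✓
C2: sp
C3: sp2 ✓
C4: sp3
C5: sp
C6: sp
C7: sp2 ✓
C8: sp2 ✓
C9: sp
C10: sp
C11: sp2 ✓
C12: sp2 ✓
6 carbons are sp2.

6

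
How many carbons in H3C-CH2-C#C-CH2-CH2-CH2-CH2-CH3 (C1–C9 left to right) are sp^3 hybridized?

C1: sp3 ✓
C2: sp3 ✓
C3: sp
C4: sp
C5: sp3 ✓
C6: sp3 ✓
C7: sp3 ✓
C8: sp3 ✓
C9: sp3 ✓
C1, C2, C5, C6, C7, C8, C9 → 7 sp3 carbons.

7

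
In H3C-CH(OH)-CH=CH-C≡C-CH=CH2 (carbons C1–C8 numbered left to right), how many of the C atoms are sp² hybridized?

4

C1: sp3
C2: sp3
C3: sp2 ✓
C4: sp2 ✓
C5: sp
C6: sp
C7: sp2 ✓
C8: sp2 ✓
C3, C4, C7, C8 → 4 sp2 carbons.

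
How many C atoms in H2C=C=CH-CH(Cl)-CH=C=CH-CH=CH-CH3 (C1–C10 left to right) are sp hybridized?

2

C1: sp2
C2: sp ✓
C3: sp2
C4: sp3
C5: sp2
C6: sp ✓
C7: sp2
C8: sp2
C9: sp2
C10: sp3
C2, C6 → 2 sp carbons.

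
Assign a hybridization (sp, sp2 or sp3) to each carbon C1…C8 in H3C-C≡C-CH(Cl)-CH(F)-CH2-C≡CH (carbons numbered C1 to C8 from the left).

C1 sp3, C2 sp, C3 sp, C4 sp3, C5 sp3, C6 sp3, C7 sp, C8 sp

C1 is sp3: 4 σ bonds, 4 electron-density regions.
C2: 2 σ bonds, plus two π bonds; 2 regions of electron density → sp.
C3 is sp: 2 σ bonds, plus two π bonds, 2 electron-density regions.
C4: 4 σ bonds; 4 regions of electron density → sp3.
C5 (4 σ bonds) has steric number 4: sp3.
C6 carries 4 σ bonds, giving a steric number of 4, so it is sp3.
C7: 2 σ bonds, plus two π bonds; 2 regions of electron density → sp.
C8: 2 σ bonds, plus two π bonds; 2 regions of electron density → sp.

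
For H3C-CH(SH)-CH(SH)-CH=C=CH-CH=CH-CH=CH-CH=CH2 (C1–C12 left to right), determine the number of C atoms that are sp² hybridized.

C1: sp3
C2: sp3
C3: sp3
C4: sp2 ✓
C5: sp
C6: sp2 ✓
C7: sp2 ✓
C8: sp2 ✓
C9: sp2 ✓
C10: sp2 ✓
C11: sp2 ✓
C12: sp2 ✓
C4, C6, C7, C8, C9, C10, C11, C12 → 8 sp2 carbons.

8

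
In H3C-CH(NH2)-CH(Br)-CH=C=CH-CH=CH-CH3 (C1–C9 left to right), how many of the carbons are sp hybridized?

1

C1: sp3
C2: sp3
C3: sp3
C4: sp2
C5: sp ✓
C6: sp2
C7: sp2
C8: sp2
C9: sp3
C5 → 1 sp carbon.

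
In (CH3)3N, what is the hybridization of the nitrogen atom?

sp^3

The nitrogen atom carries 3 σ bonds and 1 lone pair, giving a steric number of 4, so it is sp3.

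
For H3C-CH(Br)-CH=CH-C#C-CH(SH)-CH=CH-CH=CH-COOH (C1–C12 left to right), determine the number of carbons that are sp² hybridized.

C1: sp3
C2: sp3
C3: sp2 ✓
C4: sp2 ✓
C5: sp
C6: sp
C7: sp3
C8: sp2 ✓
C9: sp2 ✓
C10: sp2 ✓
C11: sp2 ✓
C12: sp2 ✓
C3, C4, C8, C9, C10, C11, C12 → 7 sp2 carbons.

7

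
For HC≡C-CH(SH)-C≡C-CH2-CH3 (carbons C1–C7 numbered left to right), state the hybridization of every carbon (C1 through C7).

C1 sp, C2 sp, C3 sp3, C4 sp, C5 sp, C6 sp3, C7 sp3

C1 has 2 σ bonds, plus two π bonds: steric number 2 → sp.
C2 carries 2 σ bonds, plus two π bonds, giving a steric number of 2, so it is sp.
C3: 4 σ bonds; 4 regions of electron density → sp3.
C4 (2 σ bonds, plus two π bonds) has steric number 2: sp.
C5 carries 2 σ bonds, plus two π bonds, giving a steric number of 2, so it is sp.
C6 (4 σ bonds) has steric number 4: sp3.
C7 (4 σ bonds) has steric number 4: sp3.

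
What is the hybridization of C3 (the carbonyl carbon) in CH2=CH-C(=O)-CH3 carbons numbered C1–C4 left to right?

C3 (the carbonyl carbon) — 3 σ bonds, plus one π bond. Steric number 3, so sp2.

sp²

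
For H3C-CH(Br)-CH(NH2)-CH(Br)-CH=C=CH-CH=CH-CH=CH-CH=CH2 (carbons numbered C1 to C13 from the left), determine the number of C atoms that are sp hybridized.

1

C1: sp3
C2: sp3
C3: sp3
C4: sp3
C5: sp2
C6: sp ✓
C7: sp2
C8: sp2
C9: sp2
C10: sp2
C11: sp2
C12: sp2
C13: sp2
C6 → 1 sp carbon.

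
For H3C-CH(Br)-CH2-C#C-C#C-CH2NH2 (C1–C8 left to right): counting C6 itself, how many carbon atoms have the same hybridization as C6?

C6 is sp (two π bonds).
C1: sp3
C2: sp3
C3: sp3
C4: sp ✓
C5: sp ✓
C6: sp ✓
C7: sp ✓
C8: sp3
4 carbons are sp.

4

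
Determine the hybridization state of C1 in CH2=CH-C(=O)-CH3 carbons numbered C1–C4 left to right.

sp²

C1 carries 3 σ bonds, plus one π bond, giving a steric number of 3, so it is sp2.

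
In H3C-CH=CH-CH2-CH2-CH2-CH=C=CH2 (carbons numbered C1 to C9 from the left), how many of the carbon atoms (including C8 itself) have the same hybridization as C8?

1

C8 is sp (two π bonds).
C1: sp3
C2: sp2
C3: sp2
C4: sp3
C5: sp3
C6: sp3
C7: sp2
C8: sp ✓
C9: sp2
1 carbon is sp.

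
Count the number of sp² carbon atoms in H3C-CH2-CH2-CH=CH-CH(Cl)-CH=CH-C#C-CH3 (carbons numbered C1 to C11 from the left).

C1: sp3
C2: sp3
C3: sp3
C4: sp2 ✓
C5: sp2 ✓
C6: sp3
C7: sp2 ✓
C8: sp2 ✓
C9: sp
C10: sp
C11: sp3
C4, C5, C7, C8 → 4 sp2 carbons.

4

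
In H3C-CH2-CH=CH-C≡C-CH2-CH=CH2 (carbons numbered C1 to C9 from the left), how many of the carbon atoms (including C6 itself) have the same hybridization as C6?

C6 is sp (two π bonds).
C1: sp3
C2: sp3
C3: sp2
C4: sp2
C5: sp ✓
C6: sp ✓
C7: sp3
C8: sp2
C9: sp2
2 carbons are sp.

2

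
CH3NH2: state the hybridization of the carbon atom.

The carbon atom (4 σ bonds) has steric number 4: sp3.

sp³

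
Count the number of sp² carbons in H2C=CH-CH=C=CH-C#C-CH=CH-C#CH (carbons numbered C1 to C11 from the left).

C1: sp2 ✓
C2: sp2 ✓
C3: sp2 ✓
C4: sp
C5: sp2 ✓
C6: sp
C7: sp
C8: sp2 ✓
C9: sp2 ✓
C10: sp
C11: sp
C1, C2, C3, C5, C8, C9 → 6 sp2 carbons.

6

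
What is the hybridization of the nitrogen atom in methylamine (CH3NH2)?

Three σ bonds + one lone pair = steric number 4 → sp3.

sp3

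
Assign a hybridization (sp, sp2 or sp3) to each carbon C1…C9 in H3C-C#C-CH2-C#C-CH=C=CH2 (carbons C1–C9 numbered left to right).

C1 sp3, C2 sp, C3 sp, C4 sp3, C5 sp, C6 sp, C7 sp2, C8 sp, C9 sp2

C1: 4 σ bonds — 4 electron domains, sp3.
C2 is sp: 2 σ bonds, plus two π bonds, 2 electron-density regions.
C3 is sp: 2 σ bonds, plus two π bonds, 2 electron-density regions.
C4: 4 σ bonds; 4 regions of electron density → sp3.
C5 is sp: 2 σ bonds, plus two π bonds, 2 electron-density regions.
C6: 2 σ bonds, plus two π bonds — 2 electron domains, sp.
C7: 3 σ bonds, plus one π bond; 3 regions of electron density → sp2.
C8 (2 σ bonds, plus two π bonds) has steric number 2: sp.
C9 — 3 σ bonds, plus one π bond. Steric number 3, so sp2.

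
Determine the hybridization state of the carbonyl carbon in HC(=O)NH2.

sp2

The carbonyl carbon has 3 σ bonds, plus one π bond: steric number 3 → sp2.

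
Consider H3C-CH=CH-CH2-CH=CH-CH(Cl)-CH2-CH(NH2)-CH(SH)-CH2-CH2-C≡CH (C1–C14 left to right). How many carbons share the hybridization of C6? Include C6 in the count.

C6 is sp2 (one π bond).
C1: sp3
C2: sp2 ✓
C3: sp2 ✓
C4: sp3
C5: sp2 ✓
C6: sp2 ✓
C7: sp3
C8: sp3
C9: sp3
C10: sp3
C11: sp3
C12: sp3
C13: sp
C14: sp
4 carbons are sp2.

4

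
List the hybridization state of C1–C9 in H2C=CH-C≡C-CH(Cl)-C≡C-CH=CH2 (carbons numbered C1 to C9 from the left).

C1 sp2, C2 sp2, C3 sp, C4 sp, C5 sp3, C6 sp, C7 sp, C8 sp2, C9 sp2

C1 carries 3 σ bonds, plus one π bond, giving a steric number of 3, so it is sp2.
C2 (3 σ bonds, plus one π bond) has steric number 3: sp2.
C3: 2 σ bonds, plus two π bonds; 2 regions of electron density → sp.
C4 (2 σ bonds, plus two π bonds) has steric number 2: sp.
C5 — 4 σ bonds. Steric number 4, so sp3.
C6: 2 σ bonds, plus two π bonds; 2 regions of electron density → sp.
C7 carries 2 σ bonds, plus two π bonds, giving a steric number of 2, so it is sp.
C8: 3 σ bonds, plus one π bond — 3 electron domains, sp2.
C9 carries 3 σ bonds, plus one π bond, giving a steric number of 3, so it is sp2.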